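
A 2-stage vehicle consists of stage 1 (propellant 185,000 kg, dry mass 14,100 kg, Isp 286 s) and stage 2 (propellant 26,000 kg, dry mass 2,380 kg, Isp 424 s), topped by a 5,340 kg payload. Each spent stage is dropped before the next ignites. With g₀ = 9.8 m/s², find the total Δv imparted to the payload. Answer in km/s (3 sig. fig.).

Δv ≈ 10.6 km/s

Ignition mass of stage 1 = 185,000+14,100 + 26,000+2,380 + 5,340 = 232,820 kg.
Stage 1: m₀ = 232,820 kg, m_f = 232,820 − 185,000 = 47,820 kg; Δv = 286×9.8×ln(4.869) = 2802.8×1.5828 ≈ 4436 m/s.
Stage 2: m₀ = 33,720 kg, m_f = 33,720 − 26,000 = 7,720 kg; Δv = 424×9.8×ln(4.368) = 4155.2×1.4743 ≈ 6126 m/s.
Total Δv = 4436 + 6126 = 10562 m/s.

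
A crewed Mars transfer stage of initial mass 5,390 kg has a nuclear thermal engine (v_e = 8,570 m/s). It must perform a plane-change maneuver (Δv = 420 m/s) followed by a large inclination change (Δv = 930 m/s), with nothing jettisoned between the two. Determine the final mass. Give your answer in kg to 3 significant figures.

final mass ≈ 4600 kg

After the first burn: m = 5390 × exp(−420/8570.0) = 5390 × 0.95217 = 5,132.2 kg.
After the second burn: m = 5,132.2 × exp(−930/8570.0) = 5,132.2 × 0.89716 = 4,604.4 kg.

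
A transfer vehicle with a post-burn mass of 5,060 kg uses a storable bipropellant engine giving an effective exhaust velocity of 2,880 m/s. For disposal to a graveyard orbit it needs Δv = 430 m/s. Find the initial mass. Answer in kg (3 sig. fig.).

initial mass ≈ 5870 kg

m₀/m_f = exp(Δv / v_e) = exp(430 / 2880.0) = exp(0.1493) = 1.1610.
m₀ = m_f × 1.1610 = 5,060 × 1.1610 = 5,874.66 kg.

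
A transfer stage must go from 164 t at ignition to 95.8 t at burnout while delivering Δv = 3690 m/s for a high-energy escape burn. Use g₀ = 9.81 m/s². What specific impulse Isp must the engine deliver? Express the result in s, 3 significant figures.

Isp ≈ 700 s

ln(m₀/m_f) = ln(164000/95800) = ln(1.712) = 0.5376.
Using Δv = v_e ln(m₀/m_f): v_e = Δv / ln(m₀/m_f) = 3690 / 0.5376 = 6863.8 m/s.
Isp = v_e / g₀ = 6863.8 / 9.81 = 699.7 s.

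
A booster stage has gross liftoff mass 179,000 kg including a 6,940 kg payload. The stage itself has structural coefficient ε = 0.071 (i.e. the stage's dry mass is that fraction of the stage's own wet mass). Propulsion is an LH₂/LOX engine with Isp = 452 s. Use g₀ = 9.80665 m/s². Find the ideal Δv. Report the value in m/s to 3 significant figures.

Stage wet mass = m₀ − payload = 179,000 − 6,940 = 172,060 kg.
Stage dry mass = ε × stage wet mass = 0.071 × 172,060 = 12,216.3 kg.
Burnout mass m_f = stage dry + payload = 12,216.3 + 6,940 = 19,156.3 kg.
v_e = Isp · g₀ = 452 × 9.80665 = 4432.6 m/s.
From the ideal rocket equation, Δv = v_e · ln(179,000/19,156.3) = 4432.6 × ln(9.344) = 4432.6 × 2.2348 ≈ 9906 m/s.

Δv ≈ 9910 m/s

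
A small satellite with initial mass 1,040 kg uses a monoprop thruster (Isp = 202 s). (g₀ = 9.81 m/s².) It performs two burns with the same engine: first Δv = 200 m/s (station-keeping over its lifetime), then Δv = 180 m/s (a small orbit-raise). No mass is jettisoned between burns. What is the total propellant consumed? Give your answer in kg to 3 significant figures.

total propellant consumed ≈ 181 kg

v_e = Isp · g₀ = 202 × 9.81 = 1981.6 m/s.
After the first burn: m = 1040 × exp(−200/1981.6) = 1040 × 0.90400 = 940.16 kg.
After the second burn: m = 940.16 × exp(−180/1981.6) = 940.16 × 0.91317 = 858.526 kg.
Total propellant = m₀ − m_final = 1040 − 858.526 = 181.474 kg.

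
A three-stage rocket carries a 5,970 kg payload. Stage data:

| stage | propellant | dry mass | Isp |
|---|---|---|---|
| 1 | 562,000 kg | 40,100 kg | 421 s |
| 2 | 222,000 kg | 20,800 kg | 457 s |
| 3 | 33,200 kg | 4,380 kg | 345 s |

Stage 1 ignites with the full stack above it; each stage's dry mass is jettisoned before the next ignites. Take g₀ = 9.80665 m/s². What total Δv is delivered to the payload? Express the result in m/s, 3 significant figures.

Δv ≈ 15700 m/s

Ignition mass of stage 1 = 562,000+40,100 + 222,000+20,800 + 33,200+4,380 + 5,970 = 888,450 kg.
Stage 1: m₀ = 888,450 kg, m_f = 888,450 − 562,000 = 326,450 kg; Δv = 421×9.80665×ln(2.722) = 4128.6×1.0012 ≈ 4134 m/s.
Stage 2: m₀ = 286,350 kg, m_f = 286,350 − 222,000 = 64,350 kg; Δv = 457×9.80665×ln(4.45) = 4481.6×1.4929 ≈ 6691 m/s.
Stage 3: m₀ = 43,550 kg, m_f = 43,550 − 33,200 = 10,350 kg; Δv = 345×9.80665×ln(4.208) = 3383.3×1.4369 ≈ 4862 m/s.
Total Δv = 4134 + 6691 + 4862 = 15687 m/s.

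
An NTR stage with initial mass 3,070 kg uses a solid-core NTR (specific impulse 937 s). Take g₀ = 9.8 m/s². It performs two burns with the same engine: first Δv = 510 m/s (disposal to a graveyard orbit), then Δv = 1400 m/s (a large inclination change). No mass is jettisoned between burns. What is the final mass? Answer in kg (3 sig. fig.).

v_e = Isp · g₀ = 937 × 9.8 = 9182.6 m/s.
After the first burn: m = 3070 × exp(−510/9182.6) = 3070 × 0.94597 = 2,904.13 kg.
After the second burn: m = 2,904.13 × exp(−1400/9182.6) = 2,904.13 × 0.85859 = 2,493.46 kg.

final mass ≈ 2490 kg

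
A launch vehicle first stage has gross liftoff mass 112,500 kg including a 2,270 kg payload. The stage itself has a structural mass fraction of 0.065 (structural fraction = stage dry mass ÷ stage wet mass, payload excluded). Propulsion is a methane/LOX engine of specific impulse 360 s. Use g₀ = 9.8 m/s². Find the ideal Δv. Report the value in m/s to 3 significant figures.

Stage wet mass = m₀ − payload = 112,500 − 2,270 = 110,230 kg.
Stage dry mass = ε × stage wet mass = 0.065 × 110,230 = 7,164.95 kg.
Burnout mass m_f = stage dry + payload = 7,164.95 + 2,270 = 9,434.95 kg.
v_e = Isp · g₀ = 360 × 9.8 = 3528.0 m/s.
Rocket equation: Δv = v_e · ln(112,500/9,434.95) = 3528.0 × ln(11.92) = 3528.0 × 2.4785 ≈ 8744 m/s.

Δv ≈ 8740 m/s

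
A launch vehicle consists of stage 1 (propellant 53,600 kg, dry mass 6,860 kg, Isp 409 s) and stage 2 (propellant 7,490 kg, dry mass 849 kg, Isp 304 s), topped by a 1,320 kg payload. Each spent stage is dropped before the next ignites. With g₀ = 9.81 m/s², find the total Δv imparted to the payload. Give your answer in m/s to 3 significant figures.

Ignition mass of stage 1 = 53,600+6,860 + 7,490+849 + 1,320 = 70,119 kg.
Stage 1: m₀ = 70,119 kg, m_f = 70,119 − 53,600 = 16,519 kg; Δv = 409×9.81×ln(4.245) = 4012.3×1.4457 ≈ 5800 m/s.
Stage 2: m₀ = 9,659 kg, m_f = 9,659 − 7,490 = 2,169 kg; Δv = 304×9.81×ln(4.453) = 2982.2×1.4936 ≈ 4454 m/s.
Total Δv = 5800 + 4454 = 10254 m/s.

Δv ≈ 10300 m/s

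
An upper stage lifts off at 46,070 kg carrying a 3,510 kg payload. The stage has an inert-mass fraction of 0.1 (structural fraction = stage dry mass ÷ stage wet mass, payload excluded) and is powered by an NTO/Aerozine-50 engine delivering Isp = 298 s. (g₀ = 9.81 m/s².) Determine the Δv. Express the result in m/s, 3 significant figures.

Δv ≈ 5200 m/s

Stage wet mass = m₀ − payload = 46,070 − 3,510 = 42,560 kg.
Stage dry mass = ε × stage wet mass = 0.1 × 42,560 = 4,256 kg.
Burnout mass m_f = stage dry + payload = 4,256 + 3,510 = 7,766 kg.
v_e = Isp · g₀ = 298 × 9.81 = 2923.4 m/s.
Rocket equation: Δv = v_e · ln(46,070/7,766) = 2923.4 × ln(5.932) = 2923.4 × 1.7804 ≈ 5205 m/s.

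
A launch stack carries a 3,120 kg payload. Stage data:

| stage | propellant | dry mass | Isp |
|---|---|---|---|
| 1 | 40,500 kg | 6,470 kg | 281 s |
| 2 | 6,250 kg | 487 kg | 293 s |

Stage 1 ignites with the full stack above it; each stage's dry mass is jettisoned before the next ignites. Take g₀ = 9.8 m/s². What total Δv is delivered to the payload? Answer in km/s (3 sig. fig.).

Ignition mass of stage 1 = 40,500+6,470 + 6,250+487 + 3,120 = 56,827 kg.
Stage 1: m₀ = 56,827 kg, m_f = 56,827 − 40,500 = 16,327 kg; Δv = 281×9.8×ln(3.481) = 2753.8×1.2472 ≈ 3435 m/s.
Stage 2: m₀ = 9,857 kg, m_f = 9,857 − 6,250 = 3,607 kg; Δv = 293×9.8×ln(2.733) = 2871.4×1.0053 ≈ 2887 m/s.
Total Δv = 3435 + 2887 = 6322 m/s.

Δv ≈ 6.32 km/s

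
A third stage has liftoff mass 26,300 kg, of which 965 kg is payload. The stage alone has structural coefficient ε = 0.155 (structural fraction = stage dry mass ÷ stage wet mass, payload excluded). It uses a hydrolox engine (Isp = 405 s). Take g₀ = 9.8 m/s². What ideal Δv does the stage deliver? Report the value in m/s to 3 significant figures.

Δv ≈ 6680 m/s

Stage wet mass = m₀ − payload = 26,300 − 965 = 25,335 kg.
Stage dry mass = ε × stage wet mass = 0.155 × 25,335 = 3,926.93 kg.
Burnout mass m_f = stage dry + payload = 3,926.93 + 965 = 4,891.93 kg.
v_e = Isp · g₀ = 405 × 9.8 = 3969.0 m/s.
Δv = v_e · ln(26,300/4,891.93) = 3969.0 × ln(5.376) = 3969.0 × 1.6820 ≈ 6676 m/s.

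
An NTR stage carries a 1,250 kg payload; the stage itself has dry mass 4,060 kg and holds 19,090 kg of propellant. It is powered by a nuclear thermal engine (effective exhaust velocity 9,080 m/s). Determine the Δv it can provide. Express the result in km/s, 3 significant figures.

m₀ = payload + dry + propellant = 1,250 + 4,060 + 19,090 = 24,400 kg.
m_f = payload + dry = 1,250 + 4,060 = 5,310 kg.
Rocket equation: Δv = v_e · ln(m₀/m_f) = 9080.0 × ln(4.595) = 9080.0 × 1.5250 ≈ 13846.9 m/s.

Δv ≈ 13.8 km/s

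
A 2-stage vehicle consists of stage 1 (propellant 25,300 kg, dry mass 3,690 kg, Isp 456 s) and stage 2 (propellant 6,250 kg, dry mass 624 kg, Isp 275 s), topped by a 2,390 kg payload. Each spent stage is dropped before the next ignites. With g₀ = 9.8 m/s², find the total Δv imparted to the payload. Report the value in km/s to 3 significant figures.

Δv ≈ 7.87 km/s

Ignition mass of stage 1 = 25,300+3,690 + 6,250+624 + 2,390 = 38,254 kg.
Stage 1: m₀ = 38,254 kg, m_f = 38,254 − 25,300 = 12,954 kg; Δv = 456×9.8×ln(2.953) = 4468.8×1.0828 ≈ 4839 m/s.
Stage 2: m₀ = 9,264 kg, m_f = 9,264 − 6,250 = 3,014 kg; Δv = 275×9.8×ln(3.074) = 2695.0×1.1229 ≈ 3026 m/s.
Total Δv = 4839 + 3026 = 7865 m/s.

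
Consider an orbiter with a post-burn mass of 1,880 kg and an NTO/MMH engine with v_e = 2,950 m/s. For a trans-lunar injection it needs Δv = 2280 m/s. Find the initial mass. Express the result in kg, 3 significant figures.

initial mass ≈ 4070 kg

From the ideal rocket equation, m₀/m_f = exp(Δv / v_e) = exp(2280 / 2950.0) = exp(0.7729) = 2.1660.
m₀ = m_f × 2.1660 = 1,880 × 2.1660 = 4,072.08 kg.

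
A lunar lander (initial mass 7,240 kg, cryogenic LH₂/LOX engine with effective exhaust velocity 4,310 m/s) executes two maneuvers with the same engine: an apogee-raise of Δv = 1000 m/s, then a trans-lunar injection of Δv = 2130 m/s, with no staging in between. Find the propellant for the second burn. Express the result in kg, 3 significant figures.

After the first burn: m = 7240 × exp(−1000/4310.0) = 7240 × 0.79293 = 5,740.81 kg.
After the second burn: m = 5,740.81 × exp(−2130/4310.0) = 5,740.81 × 0.61006 = 3,502.24 kg.
Second-burn propellant = 5,740.81 − 3,502.24 = 2,238.57 kg.

propellant for the second burn ≈ 2240 kg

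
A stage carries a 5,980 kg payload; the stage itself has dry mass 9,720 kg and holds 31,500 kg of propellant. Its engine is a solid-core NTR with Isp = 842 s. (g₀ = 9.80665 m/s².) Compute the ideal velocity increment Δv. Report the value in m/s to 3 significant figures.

Δv ≈ 9090 m/s

v_e = Isp · g₀ = 842 × 9.80665 = 8257.2 m/s.
m₀ = payload + dry + propellant = 5,980 + 9,720 + 31,500 = 47,200 kg.
m_f = payload + dry = 5,980 + 9,720 = 15,700 kg.
From the ideal rocket equation, Δv = v_e · ln(m₀/m_f) = 8257.2 × ln(3.006) = 8257.2 × 1.1007 ≈ 9089.0 m/s.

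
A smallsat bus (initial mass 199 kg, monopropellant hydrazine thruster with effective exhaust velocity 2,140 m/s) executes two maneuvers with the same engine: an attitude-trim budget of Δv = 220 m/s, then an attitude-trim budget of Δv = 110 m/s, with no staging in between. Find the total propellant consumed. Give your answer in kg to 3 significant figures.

After the first burn: m = 199 × exp(−220/2140.0) = 199 × 0.90230 = 179.558 kg.
After the second burn: m = 179.558 × exp(−110/2140.0) = 179.558 × 0.94990 = 170.562 kg.
Total propellant = m₀ − m_final = 199 − 170.562 = 28.438 kg.

total propellant consumed ≈ 28.4 kg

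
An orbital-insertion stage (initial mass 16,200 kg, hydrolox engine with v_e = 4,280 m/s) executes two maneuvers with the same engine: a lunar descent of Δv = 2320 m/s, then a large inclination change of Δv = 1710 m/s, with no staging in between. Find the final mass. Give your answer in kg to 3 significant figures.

final mass ≈ 6320 kg

After the first burn: m = 16200 × exp(−2320/4280.0) = 16200 × 0.58155 = 9,421.11 kg.
After the second burn: m = 9,421.11 × exp(−1710/4280.0) = 9,421.11 × 0.67063 = 6,318.08 kg.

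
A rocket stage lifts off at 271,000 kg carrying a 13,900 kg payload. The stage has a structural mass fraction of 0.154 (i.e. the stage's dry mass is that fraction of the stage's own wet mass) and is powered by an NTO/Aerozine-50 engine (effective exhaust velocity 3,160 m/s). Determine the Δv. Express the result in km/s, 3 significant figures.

Stage wet mass = m₀ − payload = 271,000 − 13,900 = 257,100 kg.
Stage dry mass = ε × stage wet mass = 0.154 × 257,100 = 39,593.4 kg.
Burnout mass m_f = stage dry + payload = 39,593.4 + 13,900 = 53,493.4 kg.
Δv = v_e · ln(271,000/53,493.4) = 3160.0 × ln(5.066) = 3160.0 × 1.6226 ≈ 5127 m/s.

Δv ≈ 5.13 km/s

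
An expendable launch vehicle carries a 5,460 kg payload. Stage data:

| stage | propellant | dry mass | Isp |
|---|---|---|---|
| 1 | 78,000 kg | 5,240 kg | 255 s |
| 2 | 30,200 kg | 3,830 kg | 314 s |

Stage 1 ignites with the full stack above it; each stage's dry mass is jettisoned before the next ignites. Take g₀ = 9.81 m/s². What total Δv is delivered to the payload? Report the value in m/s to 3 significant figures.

Δv ≈ 6980 m/s

Ignition mass of stage 1 = 78,000+5,240 + 30,200+3,830 + 5,460 = 122,730 kg.
Stage 1: m₀ = 122,730 kg, m_f = 122,730 − 78,000 = 44,730 kg; Δv = 255×9.81×ln(2.744) = 2501.6×1.0093 ≈ 2525 m/s.
Stage 2: m₀ = 39,490 kg, m_f = 39,490 − 30,200 = 9,290 kg; Δv = 314×9.81×ln(4.251) = 3080.3×1.4471 ≈ 4458 m/s.
Total Δv = 2525 + 4458 = 6983 m/s.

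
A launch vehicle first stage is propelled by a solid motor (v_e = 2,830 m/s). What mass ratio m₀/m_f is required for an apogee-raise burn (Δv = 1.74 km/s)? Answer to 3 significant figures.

m₀/m_f = exp(Δv / v_e) = exp(1740 / 2830.0) = exp(0.6148) = 1.8494.

mass ratio ≈ 1.85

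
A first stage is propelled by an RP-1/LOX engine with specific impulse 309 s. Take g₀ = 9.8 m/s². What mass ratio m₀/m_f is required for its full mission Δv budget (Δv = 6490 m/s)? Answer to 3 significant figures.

mass ratio ≈ 8.53

v_e = Isp · g₀ = 309 × 9.8 = 3028.2 m/s.
m₀/m_f = exp(Δv / v_e) = exp(6490 / 3028.2) = exp(2.1432) = 8.5266.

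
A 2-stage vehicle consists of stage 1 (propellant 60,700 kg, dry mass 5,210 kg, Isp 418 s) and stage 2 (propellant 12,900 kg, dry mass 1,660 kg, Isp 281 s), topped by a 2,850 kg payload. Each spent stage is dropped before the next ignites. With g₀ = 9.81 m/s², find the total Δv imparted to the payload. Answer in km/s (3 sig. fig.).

Ignition mass of stage 1 = 60,700+5,210 + 12,900+1,660 + 2,850 = 83,320 kg.
Stage 1: m₀ = 83,320 kg, m_f = 83,320 − 60,700 = 22,620 kg; Δv = 418×9.81×ln(3.683) = 4100.6×1.3039 ≈ 5347 m/s.
Stage 2: m₀ = 17,410 kg, m_f = 17,410 − 12,900 = 4,510 kg; Δv = 281×9.81×ln(3.86) = 2756.6×1.3507 ≈ 3723 m/s.
Total Δv = 5347 + 3723 = 9070 m/s.

Δv ≈ 9.07 km/s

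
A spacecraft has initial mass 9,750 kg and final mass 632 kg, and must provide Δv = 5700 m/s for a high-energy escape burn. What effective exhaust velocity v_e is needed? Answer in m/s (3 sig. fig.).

ln(m₀/m_f) = ln(9750/632) = ln(15.43) = 2.7361.
v_e = Δv / ln(m₀/m_f) = 5700 / 2.7361 = 2083.2 m/s.

v_e ≈ 2080 m/s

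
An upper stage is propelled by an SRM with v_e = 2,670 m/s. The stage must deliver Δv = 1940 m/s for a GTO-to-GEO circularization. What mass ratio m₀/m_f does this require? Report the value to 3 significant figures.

m₀/m_f = exp(Δv / v_e) = exp(1940 / 2670.0) = exp(0.7266) = 2.0680.

mass ratio ≈ 2.07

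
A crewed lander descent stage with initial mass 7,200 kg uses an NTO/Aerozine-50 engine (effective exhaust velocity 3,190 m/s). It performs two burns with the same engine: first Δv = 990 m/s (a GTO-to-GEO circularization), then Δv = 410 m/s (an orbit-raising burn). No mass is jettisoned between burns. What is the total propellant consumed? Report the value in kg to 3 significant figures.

After the first burn: m = 7200 × exp(−990/3190.0) = 7200 × 0.73319 = 5,278.97 kg.
After the second burn: m = 5,278.97 × exp(−410/3190.0) = 5,278.97 × 0.87939 = 4,642.27 kg.
Total propellant = m₀ − m_final = 7200 − 4,642.27 = 2,557.73 kg.

total propellant consumed ≈ 2560 kg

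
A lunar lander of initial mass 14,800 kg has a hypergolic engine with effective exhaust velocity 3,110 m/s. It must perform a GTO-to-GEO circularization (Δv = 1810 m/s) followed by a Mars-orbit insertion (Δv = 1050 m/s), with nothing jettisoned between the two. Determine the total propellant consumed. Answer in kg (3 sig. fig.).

After the first burn: m = 14800 × exp(−1810/3110.0) = 14800 × 0.55878 = 8,269.94 kg.
After the second burn: m = 8,269.94 × exp(−1050/3110.0) = 8,269.94 × 0.71347 = 5,900.35 kg.
Total propellant = m₀ − m_final = 14800 − 5,900.35 = 8,899.65 kg.

total propellant consumed ≈ 8900 kg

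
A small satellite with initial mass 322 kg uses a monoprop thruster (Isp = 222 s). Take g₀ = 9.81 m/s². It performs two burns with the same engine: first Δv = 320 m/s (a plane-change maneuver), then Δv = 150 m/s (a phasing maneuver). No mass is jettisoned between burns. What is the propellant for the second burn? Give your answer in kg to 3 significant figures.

v_e = Isp · g₀ = 222 × 9.81 = 2177.8 m/s.
After the first burn: m = 322 × exp(−320/2177.8) = 322 × 0.86335 = 277.999 kg.
After the second burn: m = 277.999 × exp(−150/2177.8) = 277.999 × 0.93344 = 259.495 kg.
Second-burn propellant = 277.999 − 259.495 = 18.504 kg.

propellant for the second burn ≈ 18.5 kg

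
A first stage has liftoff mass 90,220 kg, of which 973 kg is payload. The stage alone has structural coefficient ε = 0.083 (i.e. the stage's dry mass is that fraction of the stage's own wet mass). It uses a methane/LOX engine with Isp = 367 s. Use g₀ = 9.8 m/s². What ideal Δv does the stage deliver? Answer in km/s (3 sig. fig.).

Stage wet mass = m₀ − payload = 90,220 − 973 = 89,247 kg.
Stage dry mass = ε × stage wet mass = 0.083 × 89,247 = 7,407.5 kg.
Burnout mass m_f = stage dry + payload = 7,407.5 + 973 = 8,380.5 kg.
v_e = Isp · g₀ = 367 × 9.8 = 3596.6 m/s.
Δv = v_e · ln(90,220/8,380.5) = 3596.6 × ln(10.77) = 3596.6 × 2.3763 ≈ 8547 m/s.

Δv ≈ 8.55 km/s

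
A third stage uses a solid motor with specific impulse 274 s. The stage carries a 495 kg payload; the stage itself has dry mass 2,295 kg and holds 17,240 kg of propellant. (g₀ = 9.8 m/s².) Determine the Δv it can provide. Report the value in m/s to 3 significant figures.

v_e = Isp · g₀ = 274 × 9.8 = 2685.2 m/s.
m₀ = payload + dry + propellant = 495 + 2,295 + 17,240 = 20,030 kg.
m_f = payload + dry = 495 + 2,295 = 2,790 kg.
Rocket equation: Δv = v_e · ln(m₀/m_f) = 2685.2 × ln(7.179) = 2685.2 × 1.9712 ≈ 5293.0 m/s.

Δv ≈ 5290 m/s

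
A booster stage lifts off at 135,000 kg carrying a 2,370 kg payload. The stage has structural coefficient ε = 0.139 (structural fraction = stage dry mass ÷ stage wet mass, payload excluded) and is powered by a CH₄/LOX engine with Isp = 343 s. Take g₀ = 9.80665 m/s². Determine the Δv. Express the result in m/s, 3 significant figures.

Δv ≈ 6290 m/s

Stage wet mass = m₀ − payload = 135,000 − 2,370 = 132,630 kg.
Stage dry mass = ε × stage wet mass = 0.139 × 132,630 = 18,435.6 kg.
Burnout mass m_f = stage dry + payload = 18,435.6 + 2,370 = 20,805.6 kg.
v_e = Isp · g₀ = 343 × 9.80665 = 3363.7 m/s.
Δv = v_e · ln(135,000/20,805.6) = 3363.7 × ln(6.489) = 3363.7 × 1.8701 ≈ 6290 m/s.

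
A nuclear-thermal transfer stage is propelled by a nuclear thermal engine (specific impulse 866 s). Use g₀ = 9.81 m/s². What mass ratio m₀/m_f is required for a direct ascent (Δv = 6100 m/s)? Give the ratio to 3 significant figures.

v_e = Isp · g₀ = 866 × 9.81 = 8495.5 m/s.
Using Δv = v_e ln(m₀/m_f): m₀/m_f = exp(Δv / v_e) = exp(6100 / 8495.5) = exp(0.7180) = 2.0504.

mass ratio ≈ 2.05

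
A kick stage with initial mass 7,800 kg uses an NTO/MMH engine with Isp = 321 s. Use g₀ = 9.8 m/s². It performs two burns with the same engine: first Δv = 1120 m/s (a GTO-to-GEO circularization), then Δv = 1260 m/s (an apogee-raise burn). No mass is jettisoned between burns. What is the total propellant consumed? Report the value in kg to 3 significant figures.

total propellant consumed ≈ 4140 kg

v_e = Isp · g₀ = 321 × 9.8 = 3145.8 m/s.
After the first burn: m = 7800 × exp(−1120/3145.8) = 7800 × 0.70045 = 5,463.51 kg.
After the second burn: m = 5,463.51 × exp(−1260/3145.8) = 5,463.51 × 0.66996 = 3,660.33 kg.
Total propellant = m₀ − m_final = 7800 − 3,660.33 = 4,139.67 kg.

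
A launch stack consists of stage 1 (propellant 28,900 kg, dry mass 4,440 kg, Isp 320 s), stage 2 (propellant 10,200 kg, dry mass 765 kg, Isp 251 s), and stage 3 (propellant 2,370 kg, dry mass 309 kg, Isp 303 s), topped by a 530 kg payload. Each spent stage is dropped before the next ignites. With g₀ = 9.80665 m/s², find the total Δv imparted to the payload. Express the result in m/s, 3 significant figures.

Δv ≈ 10100 m/s

Ignition mass of stage 1 = 28,900+4,440 + 10,200+765 + 2,370+309 + 530 = 47,514 kg.
Stage 1: m₀ = 47,514 kg, m_f = 47,514 − 28,900 = 18,614 kg; Δv = 320×9.80665×ln(2.553) = 3138.1×0.9371 ≈ 2941 m/s.
Stage 2: m₀ = 14,174 kg, m_f = 14,174 − 10,200 = 3,974 kg; Δv = 251×9.80665×ln(3.567) = 2461.5×1.2716 ≈ 3130 m/s.
Stage 3: m₀ = 3,209 kg, m_f = 3,209 − 2,370 = 839 kg; Δv = 303×9.80665×ln(3.825) = 2971.4×1.3415 ≈ 3986 m/s.
Total Δv = 2941 + 3130 + 3986 = 10057 m/s.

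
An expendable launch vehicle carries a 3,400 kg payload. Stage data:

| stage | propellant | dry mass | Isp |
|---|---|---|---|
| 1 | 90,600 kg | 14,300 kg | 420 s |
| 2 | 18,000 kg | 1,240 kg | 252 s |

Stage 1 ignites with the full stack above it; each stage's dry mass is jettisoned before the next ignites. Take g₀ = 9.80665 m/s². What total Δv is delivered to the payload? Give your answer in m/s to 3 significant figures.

Δv ≈ 9020 m/s

Ignition mass of stage 1 = 90,600+14,300 + 18,000+1,240 + 3,400 = 127,540 kg.
Stage 1: m₀ = 127,540 kg, m_f = 127,540 − 90,600 = 36,940 kg; Δv = 420×9.80665×ln(3.453) = 4118.8×1.2391 ≈ 5104 m/s.
Stage 2: m₀ = 22,640 kg, m_f = 22,640 − 18,000 = 4,640 kg; Δv = 252×9.80665×ln(4.879) = 2471.3×1.5850 ≈ 3917 m/s.
Total Δv = 5104 + 3917 = 9021 m/s.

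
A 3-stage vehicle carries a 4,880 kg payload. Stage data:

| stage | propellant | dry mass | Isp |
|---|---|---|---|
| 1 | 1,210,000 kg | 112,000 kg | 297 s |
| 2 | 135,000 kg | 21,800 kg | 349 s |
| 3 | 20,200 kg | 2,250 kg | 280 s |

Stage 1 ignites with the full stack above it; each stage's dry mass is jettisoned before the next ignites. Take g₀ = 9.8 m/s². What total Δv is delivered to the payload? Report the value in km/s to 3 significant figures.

Ignition mass of stage 1 = 1,210,000+112,000 + 135,000+21,800 + 20,200+2,250 + 4,880 = 1,506,130 kg.
Stage 1: m₀ = 1,506,130 kg, m_f = 1,506,130 − 1,210,000 = 296,130 kg; Δv = 297×9.8×ln(5.086) = 2910.6×1.6265 ≈ 4734 m/s.
Stage 2: m₀ = 184,130 kg, m_f = 184,130 − 135,000 = 49,130 kg; Δv = 349×9.8×ln(3.748) = 3420.2×1.3212 ≈ 4519 m/s.
Stage 3: m₀ = 27,330 kg, m_f = 27,330 − 20,200 = 7,130 kg; Δv = 280×9.8×ln(3.833) = 2744.0×1.3437 ≈ 3687 m/s.
Total Δv = 4734 + 4519 + 3687 = 12940 m/s.

Δv ≈ 12.9 km/s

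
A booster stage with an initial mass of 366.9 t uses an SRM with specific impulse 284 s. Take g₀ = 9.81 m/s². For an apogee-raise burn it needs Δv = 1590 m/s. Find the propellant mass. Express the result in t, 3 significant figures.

v_e = Isp · g₀ = 284 × 9.81 = 2786.0 m/s.
m₀/m_f = exp(Δv / v_e) = exp(1590 / 2786.0) = exp(0.5707) = 1.7695.
m_f = 366.9 / 1.7695 = 207.347 t, so propellant = m₀ − m_f = 366.9 − 207.347 = 159.553 t.

propellant mass ≈ 160 t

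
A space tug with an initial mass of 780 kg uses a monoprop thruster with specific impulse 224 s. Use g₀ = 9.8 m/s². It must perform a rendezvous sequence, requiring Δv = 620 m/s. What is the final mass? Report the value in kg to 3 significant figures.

v_e = Isp · g₀ = 224 × 9.8 = 2195.2 m/s.
m₀/m_f = exp(Δv / v_e) = exp(620 / 2195.2) = exp(0.2824) = 1.3264.
m_f = m₀ / 1.3264 = 780 / 1.3264 = 588.058 kg.

final mass ≈ 588 kg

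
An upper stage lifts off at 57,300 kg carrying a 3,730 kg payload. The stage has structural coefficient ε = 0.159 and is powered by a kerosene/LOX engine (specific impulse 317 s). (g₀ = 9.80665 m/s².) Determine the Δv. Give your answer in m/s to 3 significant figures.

Stage wet mass = m₀ − payload = 57,300 − 3,730 = 53,570 kg.
Stage dry mass = ε × stage wet mass = 0.159 × 53,570 = 8,517.63 kg.
Burnout mass m_f = stage dry + payload = 8,517.63 + 3,730 = 12,247.63 kg.
v_e = Isp · g₀ = 317 × 9.80665 = 3108.7 m/s.
Using Δv = v_e ln(m₀/m_f): Δv = v_e · ln(57,300/12,247.63) = 3108.7 × ln(4.678) = 3108.7 × 1.5430 ≈ 4797 m/s.

Δv ≈ 4800 m/s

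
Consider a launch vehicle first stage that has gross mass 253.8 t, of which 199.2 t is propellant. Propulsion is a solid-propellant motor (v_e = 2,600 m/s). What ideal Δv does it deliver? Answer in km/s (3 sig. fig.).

m_f = m₀ − m_prop = 253.8 − 199.2 = 54.6 t.
Δv = v_e · ln(m₀/m_f) = 2600.0 × ln(4.648) = 2600.0 × 1.5365 ≈ 3994.9 m/s.

Δv ≈ 3.99 km/s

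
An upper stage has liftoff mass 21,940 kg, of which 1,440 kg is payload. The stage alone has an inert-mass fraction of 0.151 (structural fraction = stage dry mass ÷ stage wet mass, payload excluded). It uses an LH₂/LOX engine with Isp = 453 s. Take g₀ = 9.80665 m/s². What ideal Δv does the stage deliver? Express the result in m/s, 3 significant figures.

Stage wet mass = m₀ − payload = 21,940 − 1,440 = 20,500 kg.
Stage dry mass = ε × stage wet mass = 0.151 × 20,500 = 3,095.5 kg.
Burnout mass m_f = stage dry + payload = 3,095.5 + 1,440 = 4,535.5 kg.
v_e = Isp · g₀ = 453 × 9.80665 = 4442.4 m/s.
By the Tsiolkovsky rocket equation, Δv = v_e · ln(21,940/4,535.5) = 4442.4 × ln(4.837) = 4442.4 × 1.5764 ≈ 7003 m/s.

Δv ≈ 7000 m/s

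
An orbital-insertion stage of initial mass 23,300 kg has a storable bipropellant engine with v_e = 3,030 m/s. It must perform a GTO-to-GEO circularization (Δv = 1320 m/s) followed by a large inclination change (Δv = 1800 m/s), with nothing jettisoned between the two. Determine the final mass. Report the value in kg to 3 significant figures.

final mass ≈ 8320 kg

After the first burn: m = 23300 × exp(−1320/3030.0) = 23300 × 0.64685 = 15,071.6 kg.
After the second burn: m = 15,071.6 × exp(−1800/3030.0) = 15,071.6 × 0.55208 = 8,320.73 kg.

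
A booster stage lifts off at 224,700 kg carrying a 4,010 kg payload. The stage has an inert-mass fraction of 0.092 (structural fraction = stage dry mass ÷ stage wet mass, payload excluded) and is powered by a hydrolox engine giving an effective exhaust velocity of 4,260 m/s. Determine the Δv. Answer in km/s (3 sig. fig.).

Δv ≈ 9.47 km/s

Stage wet mass = m₀ − payload = 224,700 − 4,010 = 220,690 kg.
Stage dry mass = ε × stage wet mass = 0.092 × 220,690 = 20,303.5 kg.
Burnout mass m_f = stage dry + payload = 20,303.5 + 4,010 = 24,313.5 kg.
By the Tsiolkovsky rocket equation, Δv = v_e · ln(224,700/24,313.5) = 4260.0 × ln(9.242) = 4260.0 × 2.2237 ≈ 9473 m/s.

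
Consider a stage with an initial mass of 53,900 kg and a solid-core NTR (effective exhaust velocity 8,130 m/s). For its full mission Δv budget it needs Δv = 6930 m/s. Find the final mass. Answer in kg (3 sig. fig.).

final mass ≈ 23000 kg

Using Δv = v_e ln(m₀/m_f): m₀/m_f = exp(Δv / v_e) = exp(6930 / 8130.0) = exp(0.8524) = 2.3453.
m_f = m₀ / 2.3453 = 53,900 / 2.3453 = 22,982.1 kg.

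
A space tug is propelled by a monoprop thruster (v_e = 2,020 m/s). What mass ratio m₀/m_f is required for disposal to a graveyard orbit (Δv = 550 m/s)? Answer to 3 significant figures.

m₀/m_f = exp(Δv / v_e) = exp(550 / 2020.0) = exp(0.2723) = 1.3130.

mass ratio ≈ 1.31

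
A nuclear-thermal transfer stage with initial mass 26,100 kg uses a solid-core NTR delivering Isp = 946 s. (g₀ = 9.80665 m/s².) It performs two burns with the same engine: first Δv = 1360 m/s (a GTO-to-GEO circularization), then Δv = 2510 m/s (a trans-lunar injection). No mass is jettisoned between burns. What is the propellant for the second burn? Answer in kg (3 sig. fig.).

v_e = Isp · g₀ = 946 × 9.80665 = 9277.1 m/s.
After the first burn: m = 26100 × exp(−1360/9277.1) = 26100 × 0.86364 = 22,541 kg.
After the second burn: m = 22,541 × exp(−2510/9277.1) = 22,541 × 0.76295 = 17,197.7 kg.
Second-burn propellant = 22,541 − 17,197.7 = 5,343.3 kg.

propellant for the second burn ≈ 5340 kg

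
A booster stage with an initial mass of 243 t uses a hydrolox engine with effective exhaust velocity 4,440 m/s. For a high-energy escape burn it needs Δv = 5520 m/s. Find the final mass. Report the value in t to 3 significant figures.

m₀/m_f = exp(Δv / v_e) = exp(5520 / 4440.0) = exp(1.2432) = 3.4668.
m_f = m₀ / 3.4668 = 243 / 3.4668 = 70.0935 t.

final mass ≈ 70.1 t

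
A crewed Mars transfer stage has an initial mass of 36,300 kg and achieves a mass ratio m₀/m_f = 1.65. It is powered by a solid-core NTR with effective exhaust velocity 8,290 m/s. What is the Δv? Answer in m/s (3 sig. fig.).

Δv ≈ 4150 m/s

Δv = v_e · ln(1.65) = 8290.0 × 0.5008 ≈ 4151.4 m/s.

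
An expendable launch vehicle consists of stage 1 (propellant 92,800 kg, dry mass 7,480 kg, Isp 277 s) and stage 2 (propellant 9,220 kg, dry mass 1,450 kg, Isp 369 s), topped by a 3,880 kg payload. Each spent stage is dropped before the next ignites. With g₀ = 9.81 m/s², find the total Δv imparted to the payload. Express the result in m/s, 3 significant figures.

Δv ≈ 8120 m/s

Ignition mass of stage 1 = 92,800+7,480 + 9,220+1,450 + 3,880 = 114,830 kg.
Stage 1: m₀ = 114,830 kg, m_f = 114,830 − 92,800 = 22,030 kg; Δv = 277×9.81×ln(5.212) = 2717.4×1.6510 ≈ 4487 m/s.
Stage 2: m₀ = 14,550 kg, m_f = 14,550 − 9,220 = 5,330 kg; Δv = 369×9.81×ln(2.73) = 3619.9×1.0042 ≈ 3635 m/s.
Total Δv = 4487 + 3635 = 8122 m/s.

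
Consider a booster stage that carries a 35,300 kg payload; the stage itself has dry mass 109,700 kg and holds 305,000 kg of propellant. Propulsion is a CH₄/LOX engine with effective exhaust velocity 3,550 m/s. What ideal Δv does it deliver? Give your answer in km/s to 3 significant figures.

m₀ = payload + dry + propellant = 35,300 + 109,700 + 305,000 = 450,000 kg.
m_f = payload + dry = 35,300 + 109,700 = 145,000 kg.
Δv = v_e · ln(m₀/m_f) = 3550.0 × ln(3.103) = 3550.0 × 1.1325 ≈ 4020.4 m/s.

Δv ≈ 4.02 km/s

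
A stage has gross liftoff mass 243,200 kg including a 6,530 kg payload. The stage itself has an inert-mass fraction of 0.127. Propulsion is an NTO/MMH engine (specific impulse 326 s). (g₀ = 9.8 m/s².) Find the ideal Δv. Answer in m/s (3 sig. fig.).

Δv ≈ 6050 m/s

Stage wet mass = m₀ − payload = 243,200 − 6,530 = 236,670 kg.
Stage dry mass = ε × stage wet mass = 0.127 × 236,670 = 30,057.1 kg.
Burnout mass m_f = stage dry + payload = 30,057.1 + 6,530 = 36,587.1 kg.
v_e = Isp · g₀ = 326 × 9.8 = 3194.8 m/s.
From the ideal rocket equation, Δv = v_e · ln(243,200/36,587.1) = 3194.8 × ln(6.647) = 3194.8 × 1.8942 ≈ 6052 m/s.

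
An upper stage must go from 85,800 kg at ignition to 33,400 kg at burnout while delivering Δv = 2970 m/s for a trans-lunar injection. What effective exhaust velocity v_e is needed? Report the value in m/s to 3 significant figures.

v_e ≈ 3150 m/s

ln(m₀/m_f) = ln(85800/33400) = ln(2.569) = 0.9435.
By the Tsiolkovsky rocket equation, v_e = Δv / ln(m₀/m_f) = 2970 / 0.9435 = 3148.0 m/s.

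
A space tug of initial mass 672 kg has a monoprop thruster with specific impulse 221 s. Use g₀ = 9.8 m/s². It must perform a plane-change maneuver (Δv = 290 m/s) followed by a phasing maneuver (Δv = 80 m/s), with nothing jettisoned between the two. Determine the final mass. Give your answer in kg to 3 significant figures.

v_e = Isp · g₀ = 221 × 9.8 = 2165.8 m/s.
After the first burn: m = 672 × exp(−290/2165.8) = 672 × 0.87468 = 587.785 kg.
After the second burn: m = 587.785 × exp(−80/2165.8) = 587.785 × 0.96374 = 566.472 kg.

final mass ≈ 566 kg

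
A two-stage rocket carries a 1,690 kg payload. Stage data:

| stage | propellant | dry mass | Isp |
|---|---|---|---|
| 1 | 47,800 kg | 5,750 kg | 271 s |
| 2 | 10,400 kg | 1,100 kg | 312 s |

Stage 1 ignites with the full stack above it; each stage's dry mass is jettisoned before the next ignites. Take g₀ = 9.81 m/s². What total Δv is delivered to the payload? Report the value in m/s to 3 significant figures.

Δv ≈ 8100 m/s

Ignition mass of stage 1 = 47,800+5,750 + 10,400+1,100 + 1,690 = 66,740 kg.
Stage 1: m₀ = 66,740 kg, m_f = 66,740 − 47,800 = 18,940 kg; Δv = 271×9.81×ln(3.524) = 2658.5×1.2595 ≈ 3348 m/s.
Stage 2: m₀ = 13,190 kg, m_f = 13,190 − 10,400 = 2,790 kg; Δv = 312×9.81×ln(4.728) = 3060.7×1.5534 ≈ 4755 m/s.
Total Δv = 3348 + 4755 = 8103 m/s.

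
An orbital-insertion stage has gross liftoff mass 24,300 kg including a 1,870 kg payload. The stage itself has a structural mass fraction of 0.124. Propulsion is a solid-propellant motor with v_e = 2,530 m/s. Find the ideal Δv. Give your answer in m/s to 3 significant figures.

Δv ≈ 4180 m/s

Stage wet mass = m₀ − payload = 24,300 − 1,870 = 22,430 kg.
Stage dry mass = ε × stage wet mass = 0.124 × 22,430 = 2,781.32 kg.
Burnout mass m_f = stage dry + payload = 2,781.32 + 1,870 = 4,651.32 kg.
Using Δv = v_e ln(m₀/m_f): Δv = v_e · ln(24,300/4,651.32) = 2530.0 × ln(5.224) = 2530.0 × 1.6533 ≈ 4183 m/s.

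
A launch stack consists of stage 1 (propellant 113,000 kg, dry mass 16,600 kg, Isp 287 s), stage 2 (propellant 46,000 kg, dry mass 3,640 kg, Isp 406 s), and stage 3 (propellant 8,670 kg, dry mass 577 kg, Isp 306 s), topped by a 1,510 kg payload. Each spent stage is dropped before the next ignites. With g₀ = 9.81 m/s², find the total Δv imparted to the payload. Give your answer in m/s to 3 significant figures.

Ignition mass of stage 1 = 113,000+16,600 + 46,000+3,640 + 8,670+577 + 1,510 = 189,997 kg.
Stage 1: m₀ = 189,997 kg, m_f = 189,997 − 113,000 = 76,997 kg; Δv = 287×9.81×ln(2.468) = 2815.5×0.9032 ≈ 2543 m/s.
Stage 2: m₀ = 60,397 kg, m_f = 60,397 − 46,000 = 14,397 kg; Δv = 406×9.81×ln(4.195) = 3982.9×1.4339 ≈ 5711 m/s.
Stage 3: m₀ = 10,757 kg, m_f = 10,757 − 8,670 = 2,087 kg; Δv = 306×9.81×ln(5.154) = 3001.9×1.6398 ≈ 4923 m/s.
Total Δv = 2543 + 5711 + 4923 = 13177 m/s.

Δv ≈ 13200 m/s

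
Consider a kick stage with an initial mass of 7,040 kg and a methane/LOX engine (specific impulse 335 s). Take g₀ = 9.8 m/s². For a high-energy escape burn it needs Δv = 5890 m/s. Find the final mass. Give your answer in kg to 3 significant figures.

final mass ≈ 1170 kg

v_e = Isp · g₀ = 335 × 9.8 = 3283.0 m/s.
Rocket equation: m₀/m_f = exp(Δv / v_e) = exp(5890 / 3283.0) = exp(1.7941) = 6.0140.
m_f = m₀ / 6.0140 = 7,040 / 6.0140 = 1,170.6 kg.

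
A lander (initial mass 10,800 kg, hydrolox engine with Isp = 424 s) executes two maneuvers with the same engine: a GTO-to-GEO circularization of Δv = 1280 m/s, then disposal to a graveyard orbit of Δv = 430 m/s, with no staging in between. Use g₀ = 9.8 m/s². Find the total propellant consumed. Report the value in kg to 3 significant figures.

total propellant consumed ≈ 3640 kg

v_e = Isp · g₀ = 424 × 9.8 = 4155.2 m/s.
After the first burn: m = 10800 × exp(−1280/4155.2) = 10800 × 0.73488 = 7,936.7 kg.
After the second burn: m = 7,936.7 × exp(−430/4155.2) = 7,936.7 × 0.90169 = 7,156.44 kg.
Total propellant = m₀ − m_final = 10800 − 7,156.44 = 3,643.56 kg.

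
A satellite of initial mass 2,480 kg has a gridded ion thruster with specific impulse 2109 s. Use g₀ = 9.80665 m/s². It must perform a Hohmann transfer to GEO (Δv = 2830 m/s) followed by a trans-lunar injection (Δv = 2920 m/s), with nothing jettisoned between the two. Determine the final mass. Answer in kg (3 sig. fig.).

final mass ≈ 1880 kg

v_e = Isp · g₀ = 2109 × 9.80665 = 20682.2 m/s.
After the first burn: m = 2480 × exp(−2830/20682.2) = 2480 × 0.87212 = 2,162.86 kg.
After the second burn: m = 2,162.86 × exp(−2920/20682.2) = 2,162.86 × 0.86833 = 1,878.08 kg.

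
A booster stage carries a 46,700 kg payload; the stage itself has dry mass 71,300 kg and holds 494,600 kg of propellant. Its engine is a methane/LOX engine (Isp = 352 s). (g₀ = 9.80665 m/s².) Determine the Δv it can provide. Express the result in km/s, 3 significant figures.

Δv ≈ 5.69 km/s

v_e = Isp · g₀ = 352 × 9.80665 = 3451.9 m/s.
m₀ = payload + dry + propellant = 46,700 + 71,300 + 494,600 = 612,600 kg.
m_f = payload + dry = 46,700 + 71,300 = 118,000 kg.
Δv = v_e · ln(m₀/m_f) = 3451.9 × ln(5.192) = 3451.9 × 1.6470 ≈ 5685.4 m/s.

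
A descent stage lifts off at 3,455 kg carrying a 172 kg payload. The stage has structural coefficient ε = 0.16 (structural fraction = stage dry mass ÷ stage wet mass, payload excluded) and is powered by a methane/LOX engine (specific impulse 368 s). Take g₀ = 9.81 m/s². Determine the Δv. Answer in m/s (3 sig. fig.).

Δv ≈ 5780 m/s

Stage wet mass = m₀ − payload = 3,455 − 172 = 3,283 kg.
Stage dry mass = ε × stage wet mass = 0.16 × 3,283 = 525.28 kg.
Burnout mass m_f = stage dry + payload = 525.28 + 172 = 697.28 kg.
v_e = Isp · g₀ = 368 × 9.81 = 3610.1 m/s.
Δv = v_e · ln(3,455/697.28) = 3610.1 × ln(4.955) = 3610.1 × 1.6004 ≈ 5778 m/s.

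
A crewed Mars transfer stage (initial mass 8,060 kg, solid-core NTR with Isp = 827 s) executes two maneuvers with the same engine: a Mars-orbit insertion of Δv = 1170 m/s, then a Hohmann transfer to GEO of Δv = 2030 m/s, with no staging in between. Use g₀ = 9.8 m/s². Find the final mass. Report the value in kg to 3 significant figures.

v_e = Isp · g₀ = 827 × 9.8 = 8104.6 m/s.
After the first burn: m = 8060 × exp(−1170/8104.6) = 8060 × 0.86557 = 6,976.49 kg.
After the second burn: m = 6,976.49 × exp(−2030/8104.6) = 6,976.49 × 0.77843 = 5,430.71 kg.

final mass ≈ 5430 kg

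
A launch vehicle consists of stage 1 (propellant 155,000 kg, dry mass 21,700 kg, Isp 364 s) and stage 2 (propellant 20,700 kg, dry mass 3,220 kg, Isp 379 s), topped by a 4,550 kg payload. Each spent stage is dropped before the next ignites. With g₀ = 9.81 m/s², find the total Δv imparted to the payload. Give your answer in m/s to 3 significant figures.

Δv ≈ 9860 m/s

Ignition mass of stage 1 = 155,000+21,700 + 20,700+3,220 + 4,550 = 205,170 kg.
Stage 1: m₀ = 205,170 kg, m_f = 205,170 − 155,000 = 50,170 kg; Δv = 364×9.81×ln(4.089) = 3570.8×1.4084 ≈ 5029 m/s.
Stage 2: m₀ = 28,470 kg, m_f = 28,470 − 20,700 = 7,770 kg; Δv = 379×9.81×ln(3.664) = 3718.0×1.2986 ≈ 4828 m/s.
Total Δv = 5029 + 4828 = 9857 m/s.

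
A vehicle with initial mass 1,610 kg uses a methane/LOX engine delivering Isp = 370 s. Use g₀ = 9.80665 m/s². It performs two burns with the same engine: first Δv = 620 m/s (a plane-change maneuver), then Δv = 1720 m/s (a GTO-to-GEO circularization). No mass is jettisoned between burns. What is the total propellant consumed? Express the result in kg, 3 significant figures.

total propellant consumed ≈ 765 kg

v_e = Isp · g₀ = 370 × 9.80665 = 3628.5 m/s.
After the first burn: m = 1610 × exp(−620/3628.5) = 1610 × 0.84293 = 1,357.12 kg.
After the second burn: m = 1,357.12 × exp(−1720/3628.5) = 1,357.12 × 0.62249 = 844.794 kg.
Total propellant = m₀ − m_final = 1610 − 844.794 = 765.206 kg.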